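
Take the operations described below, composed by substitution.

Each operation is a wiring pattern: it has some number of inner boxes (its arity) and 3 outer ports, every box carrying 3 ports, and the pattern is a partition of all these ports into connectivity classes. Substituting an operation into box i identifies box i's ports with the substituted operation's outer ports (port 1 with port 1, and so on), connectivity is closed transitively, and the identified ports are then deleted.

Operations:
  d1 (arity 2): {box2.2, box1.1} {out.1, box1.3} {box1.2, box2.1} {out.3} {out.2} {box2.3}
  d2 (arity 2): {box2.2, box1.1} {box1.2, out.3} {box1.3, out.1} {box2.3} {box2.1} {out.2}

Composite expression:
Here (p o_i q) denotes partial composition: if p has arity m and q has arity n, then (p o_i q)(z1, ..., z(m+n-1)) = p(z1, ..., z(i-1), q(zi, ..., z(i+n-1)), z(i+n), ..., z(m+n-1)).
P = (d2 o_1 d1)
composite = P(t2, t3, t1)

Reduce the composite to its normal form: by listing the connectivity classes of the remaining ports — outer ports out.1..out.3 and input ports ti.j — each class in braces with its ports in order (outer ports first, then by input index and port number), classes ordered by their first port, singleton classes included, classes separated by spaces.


Treat the ports identified at d2 as solder joints: merge, then drop.
composing d1 on (t2, t3), with out.j its own outer ports: {out.1, t2.3} {out.2} {out.3} {t2.1, t3.2} {t2.2, t3.1} {t3.3}
composing d2 on (t2, t3, t1), with out.j its own outer ports: {out.1} {out.2} {out.3} {t1.1} {t1.2, t2.3} {t1.3} {t2.1, t3.2} {t2.2, t3.1} {t3.3}

{out.1} {out.2} {out.3} {t1.1} {t1.2, t2.3} {t1.3} {t2.1, t3.2} {t2.2, t3.1} {t3.3}


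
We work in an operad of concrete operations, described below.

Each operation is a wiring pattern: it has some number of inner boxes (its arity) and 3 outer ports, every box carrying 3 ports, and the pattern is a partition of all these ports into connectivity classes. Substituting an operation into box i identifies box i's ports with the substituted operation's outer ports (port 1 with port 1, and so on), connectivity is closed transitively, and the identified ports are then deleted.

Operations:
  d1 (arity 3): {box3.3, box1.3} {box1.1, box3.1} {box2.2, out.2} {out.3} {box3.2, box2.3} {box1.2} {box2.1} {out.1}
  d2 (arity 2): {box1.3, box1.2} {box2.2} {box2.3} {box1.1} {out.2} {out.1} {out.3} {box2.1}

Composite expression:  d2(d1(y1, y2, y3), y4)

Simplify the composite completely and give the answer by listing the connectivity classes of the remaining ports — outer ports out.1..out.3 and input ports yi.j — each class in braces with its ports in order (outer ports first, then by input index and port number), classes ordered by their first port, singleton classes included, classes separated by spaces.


After gluing at d2, chains via deleted ports link the y-ports.
after d1, the pattern on (y1, y2, y3) reads {out.1} {out.2, y2.2} {out.3} {y1.1, y3.1} {y1.2} {y1.3, y3.3} {y2.1} {y2.3, y3.2} (out.j = its outer ports)
after d2, the pattern on (y1, y2, y3, y4) reads {out.1} {out.2} {out.3} {y1.1, y3.1} {y1.2} {y1.3, y3.3} {y2.1} {y2.2} {y2.3, y3.2} {y4.1} {y4.2} {y4.3} (out.j = its outer ports)

{out.1} {out.2} {out.3} {y1.1, y3.1} {y1.2} {y1.3, y3.3} {y2.1} {y2.2} {y2.3, y3.2} {y4.1} {y4.2} {y4.3}


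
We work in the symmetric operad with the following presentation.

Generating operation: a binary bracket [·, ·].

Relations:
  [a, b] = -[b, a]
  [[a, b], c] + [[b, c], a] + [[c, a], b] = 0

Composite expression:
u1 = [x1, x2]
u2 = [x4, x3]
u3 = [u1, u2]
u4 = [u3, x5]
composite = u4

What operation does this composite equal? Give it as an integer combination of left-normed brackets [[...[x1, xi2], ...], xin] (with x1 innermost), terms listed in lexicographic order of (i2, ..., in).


-[[[[x1, x2], x3], x4], x5] + [[[[x1, x2], x4], x3], x5]

Antisymmetry and Jacobi reduce to x1-anchored left-normed brackets.
Composite bracket: [[[x1, x2], [x4, x3]], x5]
Expanding via [a, b] = ab - ba: 16 signed words (2^4 = 16).
Only words starting with x1 matter:
  word x1x2x3x4x5 has sign -1, contributing -[[[[x1, x2], x3], x4], x5]
  word x1x2x4x3x5 has sign +1, contributing +[[[[x1, x2], x4], x3], x5]


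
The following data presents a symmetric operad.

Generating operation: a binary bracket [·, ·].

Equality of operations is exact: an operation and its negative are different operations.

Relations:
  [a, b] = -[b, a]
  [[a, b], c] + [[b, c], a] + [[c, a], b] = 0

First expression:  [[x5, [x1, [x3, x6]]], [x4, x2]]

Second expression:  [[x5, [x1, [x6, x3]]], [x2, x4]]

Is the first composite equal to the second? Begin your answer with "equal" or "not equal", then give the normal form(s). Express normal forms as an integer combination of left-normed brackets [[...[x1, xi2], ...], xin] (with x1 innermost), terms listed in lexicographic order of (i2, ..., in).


equal; both compose to [[[[[x1, x3], x6], x5], x2], x4] - [[[[[x1, x3], x6], x5], x4], x2] - [[[[[x1, x6], x3], x5], x2], x4] + [[[[[x1, x6], x3], x5], x4], x2]

Reducing the first expression gives [[[[[x1, x3], x6], x5], x2], x4] - [[[[[x1, x3], x6], x5], x4], x2] - [[[[[x1, x6], x3], x5], x2], x4] + [[[[[x1, x6], x3], x5], x4], x2]
Reducing the second expression gives [[[[[x1, x3], x6], x5], x2], x4] - [[[[[x1, x3], x6], x5], x4], x2] - [[[[[x1, x6], x3], x5], x2], x4] + [[[[[x1, x6], x3], x5], x4], x2]
One common form — equal.


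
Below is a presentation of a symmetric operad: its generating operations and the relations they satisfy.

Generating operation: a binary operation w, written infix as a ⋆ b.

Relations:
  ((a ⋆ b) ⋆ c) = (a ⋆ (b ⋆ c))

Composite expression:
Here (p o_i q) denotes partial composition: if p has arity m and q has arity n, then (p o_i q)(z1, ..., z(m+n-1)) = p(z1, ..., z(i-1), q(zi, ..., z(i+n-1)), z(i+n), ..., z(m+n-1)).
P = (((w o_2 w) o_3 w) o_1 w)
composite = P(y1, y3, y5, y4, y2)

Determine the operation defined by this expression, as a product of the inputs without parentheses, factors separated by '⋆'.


y1 ⋆ y3 ⋆ y5 ⋆ y4 ⋆ y2

Under associativity of w, the answer is the y's in reading order.
(y1 ⋆ y3) collapses to y1 ⋆ y3
(y4 ⋆ y2) collapses to y4 ⋆ y2
(y5 ⋆ (y4 ⋆ y2)) collapses to y5 ⋆ y4 ⋆ y2
((y1 ⋆ y3) ⋆ (y5 ⋆ (y4 ⋆ y2))) collapses to y1 ⋆ y3 ⋆ y5 ⋆ y4 ⋆ y2


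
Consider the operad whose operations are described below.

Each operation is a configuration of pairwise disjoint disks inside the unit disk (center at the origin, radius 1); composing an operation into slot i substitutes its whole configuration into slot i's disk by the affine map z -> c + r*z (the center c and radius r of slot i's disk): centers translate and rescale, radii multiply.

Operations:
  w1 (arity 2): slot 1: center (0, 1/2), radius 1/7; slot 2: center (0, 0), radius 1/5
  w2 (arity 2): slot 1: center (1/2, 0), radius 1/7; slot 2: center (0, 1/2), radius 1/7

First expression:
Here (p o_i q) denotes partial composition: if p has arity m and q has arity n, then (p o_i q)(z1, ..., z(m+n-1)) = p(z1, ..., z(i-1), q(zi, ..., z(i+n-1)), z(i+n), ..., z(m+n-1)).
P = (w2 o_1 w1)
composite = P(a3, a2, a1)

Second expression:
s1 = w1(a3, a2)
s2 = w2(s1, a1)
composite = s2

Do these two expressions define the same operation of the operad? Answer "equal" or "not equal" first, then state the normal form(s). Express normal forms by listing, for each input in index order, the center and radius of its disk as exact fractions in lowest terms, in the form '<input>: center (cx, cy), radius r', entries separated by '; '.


equal; both compose to a1: center (0, 1/2), radius 1/7; a2: center (1/2, 0), radius 1/35; a3: center (1/2, 1/14), radius 1/49

In normal form, the first expression is a1: center (0, 1/2), radius 1/7; a2: center (1/2, 0), radius 1/35; a3: center (1/2, 1/14), radius 1/49
In normal form, the second expression is a1: center (0, 1/2), radius 1/7; a2: center (1/2, 0), radius 1/35; a3: center (1/2, 1/14), radius 1/49
Identical normal forms: equal.


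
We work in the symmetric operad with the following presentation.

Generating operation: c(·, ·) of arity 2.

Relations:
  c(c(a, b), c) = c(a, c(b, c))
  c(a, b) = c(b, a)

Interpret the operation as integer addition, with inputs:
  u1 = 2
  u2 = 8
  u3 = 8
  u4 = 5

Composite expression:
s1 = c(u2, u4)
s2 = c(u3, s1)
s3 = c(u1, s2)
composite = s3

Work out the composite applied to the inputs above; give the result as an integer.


23

c(u2, u4) = 13
c(u3, c(u2, u4)) = 21
c(u1, c(u3, c(u2, u4))) = 23


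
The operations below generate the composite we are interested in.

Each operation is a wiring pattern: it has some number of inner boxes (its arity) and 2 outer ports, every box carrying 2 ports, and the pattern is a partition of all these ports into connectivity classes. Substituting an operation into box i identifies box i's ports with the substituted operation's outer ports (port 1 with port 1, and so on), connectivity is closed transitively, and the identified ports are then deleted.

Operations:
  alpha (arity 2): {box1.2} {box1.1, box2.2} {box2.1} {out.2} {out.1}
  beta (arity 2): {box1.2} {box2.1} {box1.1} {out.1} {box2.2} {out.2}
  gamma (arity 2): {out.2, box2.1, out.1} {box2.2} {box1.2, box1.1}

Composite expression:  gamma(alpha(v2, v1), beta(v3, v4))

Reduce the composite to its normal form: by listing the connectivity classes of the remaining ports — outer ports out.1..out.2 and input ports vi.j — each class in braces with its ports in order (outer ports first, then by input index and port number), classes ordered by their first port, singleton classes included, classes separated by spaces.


After gluing at gamma, chains via deleted ports link the v-ports.
after alpha, the pattern on (v2, v1) reads {out.1} {out.2} {v1.1} {v1.2, v2.1} {v2.2} (out.j = its outer ports)
after beta, the pattern on (v3, v4) reads {out.1} {out.2} {v3.1} {v3.2} {v4.1} {v4.2} (out.j = its outer ports)
after gamma, the pattern on (v2, v1, v3, v4) reads {out.1, out.2} {v1.1} {v1.2, v2.1} {v2.2} {v3.1} {v3.2} {v4.1} {v4.2} (out.j = its outer ports)

{out.1, out.2} {v1.1} {v1.2, v2.1} {v2.2} {v3.1} {v3.2} {v4.1} {v4.2}


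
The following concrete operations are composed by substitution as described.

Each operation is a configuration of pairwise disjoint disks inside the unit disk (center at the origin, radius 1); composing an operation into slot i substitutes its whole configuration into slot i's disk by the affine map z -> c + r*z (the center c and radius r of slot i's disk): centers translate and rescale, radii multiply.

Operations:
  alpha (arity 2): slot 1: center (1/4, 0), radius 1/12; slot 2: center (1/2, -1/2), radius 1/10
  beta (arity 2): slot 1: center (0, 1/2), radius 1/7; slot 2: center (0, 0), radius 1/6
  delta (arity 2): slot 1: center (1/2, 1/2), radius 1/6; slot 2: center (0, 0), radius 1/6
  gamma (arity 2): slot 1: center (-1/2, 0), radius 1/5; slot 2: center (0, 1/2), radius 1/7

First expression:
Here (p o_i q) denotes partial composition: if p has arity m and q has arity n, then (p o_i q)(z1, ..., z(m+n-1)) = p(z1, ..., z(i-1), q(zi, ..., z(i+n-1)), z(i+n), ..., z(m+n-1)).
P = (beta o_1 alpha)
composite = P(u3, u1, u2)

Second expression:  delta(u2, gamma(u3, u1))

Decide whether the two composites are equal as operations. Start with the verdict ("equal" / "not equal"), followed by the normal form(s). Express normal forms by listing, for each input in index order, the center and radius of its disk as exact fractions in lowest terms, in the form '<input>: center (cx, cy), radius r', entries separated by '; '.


Reducing the first expression gives u1: center (1/14, 3/7), radius 1/70; u2: center (0, 0), radius 1/6; u3: center (1/28, 1/2), radius 1/84
Reducing the second expression gives u1: center (0, 1/12), radius 1/42; u2: center (1/2, 1/2), radius 1/6; u3: center (-1/12, 0), radius 1/30
The forms do not match — not equal.

not equal; the first gives u1: center (1/14, 3/7), radius 1/70; u2: center (0, 0), radius 1/6; u3: center (1/28, 1/2), radius 1/84 and the second u1: center (0, 1/12), radius 1/42; u2: center (1/2, 1/2), radius 1/6; u3: center (-1/12, 0), radius 1/30


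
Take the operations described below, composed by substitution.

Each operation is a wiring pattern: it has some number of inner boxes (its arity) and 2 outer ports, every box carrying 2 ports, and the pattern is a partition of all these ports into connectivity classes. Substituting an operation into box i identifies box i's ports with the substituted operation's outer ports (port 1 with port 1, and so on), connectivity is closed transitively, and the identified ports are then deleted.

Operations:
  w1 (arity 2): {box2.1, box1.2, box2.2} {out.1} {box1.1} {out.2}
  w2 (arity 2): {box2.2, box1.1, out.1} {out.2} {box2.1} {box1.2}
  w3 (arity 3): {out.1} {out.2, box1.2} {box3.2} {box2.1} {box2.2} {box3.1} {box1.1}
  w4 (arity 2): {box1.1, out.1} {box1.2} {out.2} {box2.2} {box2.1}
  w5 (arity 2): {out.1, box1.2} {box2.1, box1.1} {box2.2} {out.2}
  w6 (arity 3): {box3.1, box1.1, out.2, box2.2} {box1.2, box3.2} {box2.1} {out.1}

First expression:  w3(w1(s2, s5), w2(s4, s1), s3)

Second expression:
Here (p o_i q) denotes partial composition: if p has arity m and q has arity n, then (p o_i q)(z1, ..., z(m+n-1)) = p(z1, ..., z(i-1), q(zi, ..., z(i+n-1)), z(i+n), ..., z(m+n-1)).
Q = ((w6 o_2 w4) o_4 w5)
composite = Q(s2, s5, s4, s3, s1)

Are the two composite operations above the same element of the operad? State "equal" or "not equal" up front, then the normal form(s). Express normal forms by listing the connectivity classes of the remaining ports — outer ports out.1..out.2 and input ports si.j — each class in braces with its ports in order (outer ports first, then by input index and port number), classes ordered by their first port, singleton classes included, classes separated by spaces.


not equal — first {out.1} {out.2} {s1.1} {s1.2, s4.1} {s2.1} {s2.2, s5.1, s5.2} {s3.1} {s3.2} {s4.2}, second {out.1} {out.2, s2.1, s3.2} {s1.1, s3.1} {s1.2} {s2.2} {s4.1} {s4.2} {s5.1} {s5.2}

The first composite normalizes to {out.1} {out.2} {s1.1} {s1.2, s4.1} {s2.1} {s2.2, s5.1, s5.2} {s3.1} {s3.2} {s4.2}
The second composite normalizes to {out.1} {out.2, s2.1, s3.2} {s1.1, s3.1} {s1.2} {s2.2} {s4.1} {s4.2} {s5.1} {s5.2}
Distinct normal forms: not equal.


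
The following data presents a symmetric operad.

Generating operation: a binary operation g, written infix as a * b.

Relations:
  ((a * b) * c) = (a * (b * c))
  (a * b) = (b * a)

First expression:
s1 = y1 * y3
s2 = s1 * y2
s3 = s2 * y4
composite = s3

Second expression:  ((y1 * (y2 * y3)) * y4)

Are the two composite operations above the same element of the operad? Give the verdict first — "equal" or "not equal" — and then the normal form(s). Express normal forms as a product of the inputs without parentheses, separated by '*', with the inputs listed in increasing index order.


equal — both sides give y1 * y2 * y3 * y4

The first expression, normalized: y1 * y2 * y3 * y4
The second expression, normalized: y1 * y2 * y3 * y4
The forms coincide; equal.


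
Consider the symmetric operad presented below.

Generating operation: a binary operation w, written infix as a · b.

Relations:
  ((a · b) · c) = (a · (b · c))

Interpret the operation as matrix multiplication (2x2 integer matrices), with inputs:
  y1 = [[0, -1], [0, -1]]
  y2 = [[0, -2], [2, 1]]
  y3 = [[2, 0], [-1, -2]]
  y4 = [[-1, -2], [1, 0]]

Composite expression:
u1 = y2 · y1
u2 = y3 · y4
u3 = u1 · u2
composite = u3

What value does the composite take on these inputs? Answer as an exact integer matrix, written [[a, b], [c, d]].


(y2 · y1) = [[0, 2], [0, -3]]
(y3 · y4) = [[-2, -4], [-1, 2]]
((y2 · y1) · (y3 · y4)) = [[-2, 4], [3, -6]]

[[-2, 4], [3, -6]]


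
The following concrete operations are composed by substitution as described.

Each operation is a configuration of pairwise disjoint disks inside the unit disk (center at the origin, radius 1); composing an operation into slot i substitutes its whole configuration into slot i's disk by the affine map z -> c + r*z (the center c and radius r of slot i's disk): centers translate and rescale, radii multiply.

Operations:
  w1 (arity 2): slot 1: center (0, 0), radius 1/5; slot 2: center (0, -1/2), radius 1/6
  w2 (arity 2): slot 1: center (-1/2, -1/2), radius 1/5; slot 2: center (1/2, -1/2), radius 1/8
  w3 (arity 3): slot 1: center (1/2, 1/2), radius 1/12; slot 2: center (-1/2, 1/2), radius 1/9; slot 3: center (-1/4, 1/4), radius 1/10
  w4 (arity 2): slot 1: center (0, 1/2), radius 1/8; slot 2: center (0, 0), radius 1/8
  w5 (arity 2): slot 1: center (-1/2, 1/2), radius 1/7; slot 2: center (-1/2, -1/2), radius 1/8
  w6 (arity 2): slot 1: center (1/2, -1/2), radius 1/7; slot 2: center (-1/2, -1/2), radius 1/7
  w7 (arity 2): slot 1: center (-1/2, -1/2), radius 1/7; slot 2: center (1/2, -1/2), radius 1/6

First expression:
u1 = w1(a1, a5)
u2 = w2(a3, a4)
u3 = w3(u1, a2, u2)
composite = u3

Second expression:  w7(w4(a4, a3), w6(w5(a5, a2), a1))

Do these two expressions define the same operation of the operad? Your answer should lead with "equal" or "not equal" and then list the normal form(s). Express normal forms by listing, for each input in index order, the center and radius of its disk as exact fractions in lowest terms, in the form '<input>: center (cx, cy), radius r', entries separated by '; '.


not equal — first a1: center (1/2, 1/2), radius 1/60; a2: center (-1/2, 1/2), radius 1/9; a3: center (-3/10, 1/5), radius 1/50; a4: center (-1/5, 1/5), radius 1/80; a5: center (1/2, 11/24), radius 1/72, second a1: center (5/12, -7/12), radius 1/42; a2: center (4/7, -25/42), radius 1/336; a3: center (-1/2, -1/2), radius 1/56; a4: center (-1/2, -3/7), radius 1/56; a5: center (4/7, -4/7), radius 1/294

The first composite normalizes to a1: center (1/2, 1/2), radius 1/60; a2: center (-1/2, 1/2), radius 1/9; a3: center (-3/10, 1/5), radius 1/50; a4: center (-1/5, 1/5), radius 1/80; a5: center (1/2, 11/24), radius 1/72
The second composite normalizes to a1: center (5/12, -7/12), radius 1/42; a2: center (4/7, -25/42), radius 1/336; a3: center (-1/2, -1/2), radius 1/56; a4: center (-1/2, -3/7), radius 1/56; a5: center (4/7, -4/7), radius 1/294
Different reductions; not equal.


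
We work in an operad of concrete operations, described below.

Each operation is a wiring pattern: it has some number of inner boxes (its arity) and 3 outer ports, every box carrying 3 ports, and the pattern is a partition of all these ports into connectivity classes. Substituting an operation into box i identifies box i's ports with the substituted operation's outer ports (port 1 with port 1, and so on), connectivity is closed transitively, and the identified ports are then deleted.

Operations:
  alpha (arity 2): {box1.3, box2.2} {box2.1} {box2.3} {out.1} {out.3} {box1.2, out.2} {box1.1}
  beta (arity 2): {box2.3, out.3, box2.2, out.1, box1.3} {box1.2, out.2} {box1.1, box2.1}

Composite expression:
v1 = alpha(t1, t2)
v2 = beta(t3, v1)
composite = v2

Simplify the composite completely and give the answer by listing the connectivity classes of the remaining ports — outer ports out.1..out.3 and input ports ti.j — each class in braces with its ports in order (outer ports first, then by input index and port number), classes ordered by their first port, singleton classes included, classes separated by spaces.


Reachability decides: close wires over beta-identified ports.
after alpha, the pattern on (t1, t2) reads {out.1} {out.2, t1.2} {out.3} {t1.1} {t1.3, t2.2} {t2.1} {t2.3} (out.j = its outer ports)
after beta, the pattern on (t3, t1, t2) reads {out.1, out.3, t1.2, t3.3} {out.2, t3.2} {t1.1} {t1.3, t2.2} {t2.1} {t2.3} {t3.1} (out.j = its outer ports)

{out.1, out.3, t1.2, t3.3} {out.2, t3.2} {t1.1} {t1.3, t2.2} {t2.1} {t2.3} {t3.1}


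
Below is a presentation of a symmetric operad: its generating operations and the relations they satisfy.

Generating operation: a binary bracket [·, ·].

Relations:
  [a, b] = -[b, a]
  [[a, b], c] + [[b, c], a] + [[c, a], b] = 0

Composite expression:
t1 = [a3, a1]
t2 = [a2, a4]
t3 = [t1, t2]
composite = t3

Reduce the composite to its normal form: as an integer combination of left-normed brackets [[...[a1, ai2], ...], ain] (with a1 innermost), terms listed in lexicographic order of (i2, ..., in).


In the tensor algebra, words opening a1 carry the a1-anchored form.
Composite bracket: [[a3, a1], [a2, a4]]
The bracket unfolds into 8 signed words via [a, b] = ab - ba (2^3 = 8).
Keep just the words that open with a1:
  from a1a3a2a4, sign -1: term -[[[a1, a3], a2], a4]
  from a1a3a4a2, sign +1: term +[[[a1, a3], a4], a2]

-[[[a1, a3], a2], a4] + [[[a1, a3], a4], a2]


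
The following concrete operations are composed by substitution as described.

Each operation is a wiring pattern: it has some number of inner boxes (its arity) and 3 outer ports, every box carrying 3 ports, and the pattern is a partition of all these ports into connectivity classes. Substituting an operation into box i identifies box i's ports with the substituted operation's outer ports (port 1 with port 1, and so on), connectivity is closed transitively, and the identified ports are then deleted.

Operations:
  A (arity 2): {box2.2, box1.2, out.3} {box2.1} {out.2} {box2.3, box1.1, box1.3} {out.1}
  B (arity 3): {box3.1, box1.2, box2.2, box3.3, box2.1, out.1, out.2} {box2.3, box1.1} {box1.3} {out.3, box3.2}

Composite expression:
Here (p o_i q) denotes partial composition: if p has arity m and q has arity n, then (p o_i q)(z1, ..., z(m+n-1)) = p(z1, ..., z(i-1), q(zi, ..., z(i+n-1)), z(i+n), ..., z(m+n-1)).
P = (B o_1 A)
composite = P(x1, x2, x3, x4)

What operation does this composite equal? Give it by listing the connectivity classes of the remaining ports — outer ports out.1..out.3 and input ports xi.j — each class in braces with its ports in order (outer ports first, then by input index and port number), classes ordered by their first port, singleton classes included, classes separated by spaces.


{out.1, out.2, x3.1, x3.2, x4.1, x4.3} {out.3, x4.2} {x1.1, x1.3, x2.3} {x1.2, x2.2} {x2.1} {x3.3}


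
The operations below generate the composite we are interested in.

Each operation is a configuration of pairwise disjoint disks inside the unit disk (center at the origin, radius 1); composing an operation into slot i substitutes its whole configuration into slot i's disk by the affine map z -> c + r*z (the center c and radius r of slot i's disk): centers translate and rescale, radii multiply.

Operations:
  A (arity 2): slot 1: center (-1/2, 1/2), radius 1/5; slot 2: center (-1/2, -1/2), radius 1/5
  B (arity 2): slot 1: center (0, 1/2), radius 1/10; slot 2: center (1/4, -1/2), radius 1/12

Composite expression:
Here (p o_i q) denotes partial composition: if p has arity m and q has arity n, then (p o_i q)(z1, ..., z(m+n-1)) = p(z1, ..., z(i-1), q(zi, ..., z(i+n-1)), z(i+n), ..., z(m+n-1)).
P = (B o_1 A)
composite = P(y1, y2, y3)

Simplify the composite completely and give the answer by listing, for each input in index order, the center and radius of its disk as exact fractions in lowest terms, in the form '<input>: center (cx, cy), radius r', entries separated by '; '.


Affine substitution under B: radii multiply and y-centers shift.
input y1: composing its 2 substitution steps yields center (-1/20, 11/20), radius 1/50
input y2: composing its 2 substitution steps yields center (-1/20, 9/20), radius 1/50
input y3: composing its 1 substitution step yields center (1/4, -1/2), radius 1/12

y1: center (-1/20, 11/20), radius 1/50; y2: center (-1/20, 9/20), radius 1/50; y3: center (1/4, -1/2), radius 1/12


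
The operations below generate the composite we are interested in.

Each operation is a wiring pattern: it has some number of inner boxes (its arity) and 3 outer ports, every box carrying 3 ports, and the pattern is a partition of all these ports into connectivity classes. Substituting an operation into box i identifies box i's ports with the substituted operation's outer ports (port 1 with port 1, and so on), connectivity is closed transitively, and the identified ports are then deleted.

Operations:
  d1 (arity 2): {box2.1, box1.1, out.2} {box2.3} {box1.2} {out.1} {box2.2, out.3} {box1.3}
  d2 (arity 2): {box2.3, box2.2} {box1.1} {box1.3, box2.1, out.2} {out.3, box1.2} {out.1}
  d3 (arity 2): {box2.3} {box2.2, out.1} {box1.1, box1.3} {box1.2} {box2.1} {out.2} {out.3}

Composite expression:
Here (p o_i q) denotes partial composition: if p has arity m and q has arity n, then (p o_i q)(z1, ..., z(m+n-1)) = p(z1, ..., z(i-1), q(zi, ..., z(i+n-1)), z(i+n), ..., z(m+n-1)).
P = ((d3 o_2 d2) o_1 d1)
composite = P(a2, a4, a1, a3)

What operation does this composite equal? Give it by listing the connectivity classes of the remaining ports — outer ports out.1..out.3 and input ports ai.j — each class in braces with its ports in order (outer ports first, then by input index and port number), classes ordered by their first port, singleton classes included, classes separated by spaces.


Connectivity passes through glued d3-boundaries; trace each wire chain.
after d1, the pattern on (a2, a4) reads {out.1} {out.2, a2.1, a4.1} {out.3, a4.2} {a2.2} {a2.3} {a4.3} (out.j = its outer ports)
after d2, the pattern on (a1, a3) reads {out.1} {out.2, a1.3, a3.1} {out.3, a1.2} {a1.1} {a3.2, a3.3} (out.j = its outer ports)
after d3, the pattern on (a2, a4, a1, a3) reads {out.1, a1.3, a3.1} {out.2} {out.3} {a1.1} {a1.2} {a2.1, a4.1} {a2.2} {a2.3} {a3.2, a3.3} {a4.2} {a4.3} (out.j = its outer ports)

{out.1, a1.3, a3.1} {out.2} {out.3} {a1.1} {a1.2} {a2.1, a4.1} {a2.2} {a2.3} {a3.2, a3.3} {a4.2} {a4.3}


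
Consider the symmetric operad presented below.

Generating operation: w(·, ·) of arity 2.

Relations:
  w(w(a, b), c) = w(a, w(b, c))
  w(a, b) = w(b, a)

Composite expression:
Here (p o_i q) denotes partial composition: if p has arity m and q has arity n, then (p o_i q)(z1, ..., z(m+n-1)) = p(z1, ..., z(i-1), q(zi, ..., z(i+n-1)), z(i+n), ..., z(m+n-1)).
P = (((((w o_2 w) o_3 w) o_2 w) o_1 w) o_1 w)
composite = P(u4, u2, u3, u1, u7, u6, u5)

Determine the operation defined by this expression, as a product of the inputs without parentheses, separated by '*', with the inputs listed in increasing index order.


u1 * u2 * u3 * u4 * u5 * u6 * u7

Any arrangement under w is one operation, so sort the u-inputs.
w(u4, u2) unparenthesizes to u4 * u2
w(w(u4, u2), u3) unparenthesizes to u4 * u2 * u3
w(u1, u7) unparenthesizes to u1 * u7
w(u6, u5) unparenthesizes to u6 * u5
w(w(u1, u7), w(u6, u5)) unparenthesizes to u1 * u7 * u6 * u5
w(w(w(u4, u2), u3), w(w(u1, u7), w(u6, u5))) unparenthesizes to u4 * u2 * u3 * u1 * u7 * u6 * u5
sorting the factors by input index: u1 * u2 * u3 * u4 * u5 * u6 * u7


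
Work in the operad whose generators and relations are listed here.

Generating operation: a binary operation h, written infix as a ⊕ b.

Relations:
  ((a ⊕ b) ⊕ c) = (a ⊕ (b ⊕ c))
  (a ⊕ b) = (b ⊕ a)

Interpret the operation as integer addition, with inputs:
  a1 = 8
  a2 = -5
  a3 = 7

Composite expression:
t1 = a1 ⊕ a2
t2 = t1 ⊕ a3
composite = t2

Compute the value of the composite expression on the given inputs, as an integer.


10

(a1 ⊕ a2) = 3
((a1 ⊕ a2) ⊕ a3) = 10


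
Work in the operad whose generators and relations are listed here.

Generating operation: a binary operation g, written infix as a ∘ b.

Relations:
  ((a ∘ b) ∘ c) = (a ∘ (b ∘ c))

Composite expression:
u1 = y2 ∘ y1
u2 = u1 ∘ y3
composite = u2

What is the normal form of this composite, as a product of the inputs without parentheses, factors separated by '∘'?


Every regrouping of g is equal, so read the y-inputs in written order.
(y2 ∘ y1) flattens to y2 ∘ y1
((y2 ∘ y1) ∘ y3) flattens to y2 ∘ y1 ∘ y3

y2 ∘ y1 ∘ y3


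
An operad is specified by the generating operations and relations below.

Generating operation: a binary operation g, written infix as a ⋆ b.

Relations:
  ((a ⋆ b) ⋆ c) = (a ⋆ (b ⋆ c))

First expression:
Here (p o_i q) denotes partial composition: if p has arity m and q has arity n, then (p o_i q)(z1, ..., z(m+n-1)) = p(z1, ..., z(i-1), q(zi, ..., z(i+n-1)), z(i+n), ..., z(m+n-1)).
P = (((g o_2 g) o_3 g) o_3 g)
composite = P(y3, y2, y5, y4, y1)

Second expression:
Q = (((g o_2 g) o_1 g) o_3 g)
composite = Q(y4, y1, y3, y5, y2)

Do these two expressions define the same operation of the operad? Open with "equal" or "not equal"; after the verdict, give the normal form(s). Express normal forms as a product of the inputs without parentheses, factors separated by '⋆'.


not equal; the first gives y3 ⋆ y2 ⋆ y5 ⋆ y4 ⋆ y1 and the second y4 ⋆ y1 ⋆ y3 ⋆ y5 ⋆ y2

Reducing the first expression gives y3 ⋆ y2 ⋆ y5 ⋆ y4 ⋆ y1
Reducing the second expression gives y4 ⋆ y1 ⋆ y3 ⋆ y5 ⋆ y2
Different reductions; not equal.


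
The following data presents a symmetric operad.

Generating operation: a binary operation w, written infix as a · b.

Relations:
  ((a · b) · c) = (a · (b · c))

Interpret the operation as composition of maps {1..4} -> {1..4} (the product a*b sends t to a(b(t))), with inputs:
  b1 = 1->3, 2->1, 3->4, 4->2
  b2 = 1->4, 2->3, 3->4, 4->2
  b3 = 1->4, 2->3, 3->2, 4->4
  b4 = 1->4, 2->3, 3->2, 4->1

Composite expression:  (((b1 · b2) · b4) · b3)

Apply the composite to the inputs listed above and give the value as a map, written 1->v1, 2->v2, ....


(b1 · b2) = 1->2, 2->4, 3->2, 4->1
((b1 · b2) · b4) = 1->1, 2->2, 3->4, 4->2
(((b1 · b2) · b4) · b3) = 1->2, 2->4, 3->2, 4->2

1->2, 2->4, 3->2, 4->2


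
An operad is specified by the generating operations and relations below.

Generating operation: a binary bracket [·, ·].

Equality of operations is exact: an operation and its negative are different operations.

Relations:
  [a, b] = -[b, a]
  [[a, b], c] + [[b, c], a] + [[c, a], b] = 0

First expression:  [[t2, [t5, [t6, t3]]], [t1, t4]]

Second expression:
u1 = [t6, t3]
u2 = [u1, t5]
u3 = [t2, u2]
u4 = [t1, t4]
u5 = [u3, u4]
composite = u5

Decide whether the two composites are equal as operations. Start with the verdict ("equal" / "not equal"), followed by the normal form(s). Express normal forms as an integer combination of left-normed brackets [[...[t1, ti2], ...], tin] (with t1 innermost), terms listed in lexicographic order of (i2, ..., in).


Reducing the first expression gives -[[[[[t1, t4], t2], t3], t6], t5] + [[[[[t1, t4], t2], t5], t3], t6] - [[[[[t1, t4], t2], t5], t6], t3] + [[[[[t1, t4], t2], t6], t3], t5] + [[[[[t1, t4], t3], t6], t5], t2] - [[[[[t1, t4], t5], t3], t6], t2] + [[[[[t1, t4], t5], t6], t3], t2] - [[[[[t1, t4], t6], t3], t5], t2]
Reducing the second expression gives [[[[[t1, t4], t2], t3], t6], t5] - [[[[[t1, t4], t2], t5], t3], t6] + [[[[[t1, t4], t2], t5], t6], t3] - [[[[[t1, t4], t2], t6], t3], t5] - [[[[[t1, t4], t3], t6], t5], t2] + [[[[[t1, t4], t5], t3], t6], t2] - [[[[[t1, t4], t5], t6], t3], t2] + [[[[[t1, t4], t6], t3], t5], t2]
They disagree, so not equal.

not equal; the first gives -[[[[[t1, t4], t2], t3], t6], t5] + [[[[[t1, t4], t2], t5], t3], t6] - [[[[[t1, t4], t2], t5], t6], t3] + [[[[[t1, t4], t2], t6], t3], t5] + [[[[[t1, t4], t3], t6], t5], t2] - [[[[[t1, t4], t5], t3], t6], t2] + [[[[[t1, t4], t5], t6], t3], t2] - [[[[[t1, t4], t6], t3], t5], t2] and the second [[[[[t1, t4], t2], t3], t6], t5] - [[[[[t1, t4], t2], t5], t3], t6] + [[[[[t1, t4], t2], t5], t6], t3] - [[[[[t1, t4], t2], t6], t3], t5] - [[[[[t1, t4], t3], t6], t5], t2] + [[[[[t1, t4], t5], t3], t6], t2] - [[[[[t1, t4], t5], t6], t3], t2] + [[[[[t1, t4], t6], t3], t5], t2]


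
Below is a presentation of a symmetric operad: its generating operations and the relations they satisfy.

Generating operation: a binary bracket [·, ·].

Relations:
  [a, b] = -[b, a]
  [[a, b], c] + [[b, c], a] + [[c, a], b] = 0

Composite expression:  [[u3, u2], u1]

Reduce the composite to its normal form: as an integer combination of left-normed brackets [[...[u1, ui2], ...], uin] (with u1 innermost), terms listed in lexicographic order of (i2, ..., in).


Skip Jacobi rewriting: expand, keep u1-initial words, read off terms.
Composite bracket: [[u3, u2], u1]
Expanding via [a, b] = ab - ba: 4 signed words (2^2 = 4).
The u1-initial words carry the normal form:
  u1u2u3 appears with sign +1, giving the term +[[u1, u2], u3]
  u1u3u2 appears with sign -1, giving the term -[[u1, u3], u2]

[[u1, u2], u3] - [[u1, u3], u2]


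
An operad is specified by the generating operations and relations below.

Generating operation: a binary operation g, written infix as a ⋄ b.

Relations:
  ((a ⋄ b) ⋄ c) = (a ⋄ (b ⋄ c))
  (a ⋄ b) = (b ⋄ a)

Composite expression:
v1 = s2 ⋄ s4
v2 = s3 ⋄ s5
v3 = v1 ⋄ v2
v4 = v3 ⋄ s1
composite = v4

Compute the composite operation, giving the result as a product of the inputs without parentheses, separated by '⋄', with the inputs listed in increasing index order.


s1 ⋄ s2 ⋄ s3 ⋄ s4 ⋄ s5

Both nesting and order wash out for g; what remains is which s's occur.
(s2 ⋄ s4) linearizes to s2 ⋄ s4
(s3 ⋄ s5) linearizes to s3 ⋄ s5
((s2 ⋄ s4) ⋄ (s3 ⋄ s5)) linearizes to s2 ⋄ s4 ⋄ s3 ⋄ s5
(((s2 ⋄ s4) ⋄ (s3 ⋄ s5)) ⋄ s1) linearizes to s2 ⋄ s4 ⋄ s3 ⋄ s5 ⋄ s1
the factors in increasing index order: s1 ⋄ s2 ⋄ s3 ⋄ s4 ⋄ s5


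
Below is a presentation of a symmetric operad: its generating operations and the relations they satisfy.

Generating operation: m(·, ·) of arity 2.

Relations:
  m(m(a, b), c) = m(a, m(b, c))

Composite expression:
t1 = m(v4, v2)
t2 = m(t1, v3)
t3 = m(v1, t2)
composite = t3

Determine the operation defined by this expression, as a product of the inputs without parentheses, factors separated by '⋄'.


v1 ⋄ v4 ⋄ v2 ⋄ v3

Every regrouping of m is equal, so read the v-inputs in written order.
m(v4, v2) collapses to v4 ⋄ v2
m(m(v4, v2), v3) collapses to v4 ⋄ v2 ⋄ v3
m(v1, m(m(v4, v2), v3)) collapses to v1 ⋄ v4 ⋄ v2 ⋄ v3


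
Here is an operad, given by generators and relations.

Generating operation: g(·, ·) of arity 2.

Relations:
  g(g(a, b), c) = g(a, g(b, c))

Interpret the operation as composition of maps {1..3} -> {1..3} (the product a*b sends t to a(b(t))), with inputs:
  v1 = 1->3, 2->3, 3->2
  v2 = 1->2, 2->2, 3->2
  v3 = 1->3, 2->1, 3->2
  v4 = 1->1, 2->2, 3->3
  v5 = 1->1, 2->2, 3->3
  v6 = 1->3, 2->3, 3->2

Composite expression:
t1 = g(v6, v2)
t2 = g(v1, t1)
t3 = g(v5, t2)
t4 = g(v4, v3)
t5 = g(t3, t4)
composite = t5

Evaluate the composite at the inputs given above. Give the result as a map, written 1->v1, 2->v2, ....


1->2, 2->2, 3->2

g(v6, v2) = 1->3, 2->3, 3->3
g(v1, g(v6, v2)) = 1->2, 2->2, 3->2
g(v5, g(v1, g(v6, v2))) = 1->2, 2->2, 3->2
g(v4, v3) = 1->3, 2->1, 3->2
g(g(v5, g(v1, g(v6, v2))), g(v4, v3)) = 1->2, 2->2, 3->2


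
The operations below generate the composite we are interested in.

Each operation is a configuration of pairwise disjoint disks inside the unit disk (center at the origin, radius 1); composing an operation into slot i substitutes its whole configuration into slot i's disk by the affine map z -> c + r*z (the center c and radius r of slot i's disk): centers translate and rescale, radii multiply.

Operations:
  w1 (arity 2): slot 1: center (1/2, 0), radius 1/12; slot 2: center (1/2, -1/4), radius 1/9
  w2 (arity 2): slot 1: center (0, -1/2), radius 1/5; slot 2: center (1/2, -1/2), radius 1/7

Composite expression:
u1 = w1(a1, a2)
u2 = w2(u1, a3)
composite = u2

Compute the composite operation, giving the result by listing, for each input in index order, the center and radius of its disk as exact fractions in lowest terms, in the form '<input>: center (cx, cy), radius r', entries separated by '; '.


a1: center (1/10, -1/2), radius 1/60; a2: center (1/10, -11/20), radius 1/45; a3: center (1/2, -1/2), radius 1/7

Nesting under w2 composes maps z -> c + r*z down each a-path.
a1 passes through 2 substitutions, ending at center (1/10, -1/2), radius 1/60
a2 passes through 2 substitutions, ending at center (1/10, -11/20), radius 1/45
a3 passes through 1 substitution, ending at center (1/2, -1/2), radius 1/7


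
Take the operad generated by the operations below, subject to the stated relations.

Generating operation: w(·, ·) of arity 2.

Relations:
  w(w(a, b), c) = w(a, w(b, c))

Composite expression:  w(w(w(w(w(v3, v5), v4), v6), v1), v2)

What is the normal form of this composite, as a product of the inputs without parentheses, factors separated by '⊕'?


v3 ⊕ v5 ⊕ v4 ⊕ v6 ⊕ v1 ⊕ v2

The w-tree's shape is irrelevant; the v-reading-order decides.
w(v3, v5) unparenthesizes to v3 ⊕ v5
w(w(v3, v5), v4) unparenthesizes to v3 ⊕ v5 ⊕ v4
w(w(w(v3, v5), v4), v6) unparenthesizes to v3 ⊕ v5 ⊕ v4 ⊕ v6
w(w(w(w(v3, v5), v4), v6), v1) unparenthesizes to v3 ⊕ v5 ⊕ v4 ⊕ v6 ⊕ v1
w(w(w(w(w(v3, v5), v4), v6), v1), v2) unparenthesizes to v3 ⊕ v5 ⊕ v4 ⊕ v6 ⊕ v1 ⊕ v2


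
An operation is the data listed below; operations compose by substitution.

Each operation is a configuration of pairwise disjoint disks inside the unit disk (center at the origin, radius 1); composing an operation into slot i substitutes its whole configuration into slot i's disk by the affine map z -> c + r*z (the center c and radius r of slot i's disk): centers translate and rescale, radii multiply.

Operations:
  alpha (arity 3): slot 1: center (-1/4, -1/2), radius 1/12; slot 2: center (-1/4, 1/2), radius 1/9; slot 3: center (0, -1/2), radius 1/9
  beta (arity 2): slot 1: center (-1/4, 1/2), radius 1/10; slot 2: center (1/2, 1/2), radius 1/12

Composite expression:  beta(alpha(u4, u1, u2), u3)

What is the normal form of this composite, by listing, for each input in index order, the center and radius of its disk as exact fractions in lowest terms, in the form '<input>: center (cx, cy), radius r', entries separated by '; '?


u1: center (-11/40, 11/20), radius 1/90; u2: center (-1/4, 9/20), radius 1/90; u3: center (1/2, 1/2), radius 1/12; u4: center (-11/40, 9/20), radius 1/120

Each u-disk chains the slot maps above it in beta; radii multiply.
input u4: composing its 2 substitution steps yields center (-11/40, 9/20), radius 1/120
input u1: composing its 2 substitution steps yields center (-11/40, 11/20), radius 1/90
input u2: composing its 2 substitution steps yields center (-1/4, 9/20), radius 1/90
input u3: composing its 1 substitution step yields center (1/2, 1/2), radius 1/12


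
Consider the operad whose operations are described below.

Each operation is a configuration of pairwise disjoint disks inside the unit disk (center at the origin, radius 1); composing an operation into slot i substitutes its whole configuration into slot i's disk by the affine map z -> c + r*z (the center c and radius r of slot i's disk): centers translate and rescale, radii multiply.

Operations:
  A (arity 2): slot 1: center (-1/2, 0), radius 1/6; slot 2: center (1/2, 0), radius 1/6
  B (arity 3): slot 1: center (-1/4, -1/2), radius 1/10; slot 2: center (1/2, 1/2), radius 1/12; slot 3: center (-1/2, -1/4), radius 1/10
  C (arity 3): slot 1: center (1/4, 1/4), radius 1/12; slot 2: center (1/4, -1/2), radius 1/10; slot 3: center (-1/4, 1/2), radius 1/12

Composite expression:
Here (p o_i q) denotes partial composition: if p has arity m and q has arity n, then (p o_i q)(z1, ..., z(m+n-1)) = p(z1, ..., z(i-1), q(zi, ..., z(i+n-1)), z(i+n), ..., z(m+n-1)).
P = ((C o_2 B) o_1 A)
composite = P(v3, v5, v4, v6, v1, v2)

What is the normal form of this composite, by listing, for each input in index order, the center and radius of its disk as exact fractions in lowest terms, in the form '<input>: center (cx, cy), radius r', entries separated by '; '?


v1: center (1/5, -21/40), radius 1/100; v2: center (-1/4, 1/2), radius 1/12; v3: center (5/24, 1/4), radius 1/72; v4: center (9/40, -11/20), radius 1/100; v5: center (7/24, 1/4), radius 1/72; v6: center (3/10, -9/20), radius 1/120

Nesting under C composes maps z -> c + r*z down each v-path.
tracing v3 down its 2-map path: center (5/24, 1/4), radius 1/72
tracing v5 down its 2-map path: center (7/24, 1/4), radius 1/72
tracing v4 down its 2-map path: center (9/40, -11/20), radius 1/100
tracing v6 down its 2-map path: center (3/10, -9/20), radius 1/120
tracing v1 down its 2-map path: center (1/5, -21/40), radius 1/100
tracing v2 down its 1-map path: center (-1/4, 1/2), radius 1/12
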